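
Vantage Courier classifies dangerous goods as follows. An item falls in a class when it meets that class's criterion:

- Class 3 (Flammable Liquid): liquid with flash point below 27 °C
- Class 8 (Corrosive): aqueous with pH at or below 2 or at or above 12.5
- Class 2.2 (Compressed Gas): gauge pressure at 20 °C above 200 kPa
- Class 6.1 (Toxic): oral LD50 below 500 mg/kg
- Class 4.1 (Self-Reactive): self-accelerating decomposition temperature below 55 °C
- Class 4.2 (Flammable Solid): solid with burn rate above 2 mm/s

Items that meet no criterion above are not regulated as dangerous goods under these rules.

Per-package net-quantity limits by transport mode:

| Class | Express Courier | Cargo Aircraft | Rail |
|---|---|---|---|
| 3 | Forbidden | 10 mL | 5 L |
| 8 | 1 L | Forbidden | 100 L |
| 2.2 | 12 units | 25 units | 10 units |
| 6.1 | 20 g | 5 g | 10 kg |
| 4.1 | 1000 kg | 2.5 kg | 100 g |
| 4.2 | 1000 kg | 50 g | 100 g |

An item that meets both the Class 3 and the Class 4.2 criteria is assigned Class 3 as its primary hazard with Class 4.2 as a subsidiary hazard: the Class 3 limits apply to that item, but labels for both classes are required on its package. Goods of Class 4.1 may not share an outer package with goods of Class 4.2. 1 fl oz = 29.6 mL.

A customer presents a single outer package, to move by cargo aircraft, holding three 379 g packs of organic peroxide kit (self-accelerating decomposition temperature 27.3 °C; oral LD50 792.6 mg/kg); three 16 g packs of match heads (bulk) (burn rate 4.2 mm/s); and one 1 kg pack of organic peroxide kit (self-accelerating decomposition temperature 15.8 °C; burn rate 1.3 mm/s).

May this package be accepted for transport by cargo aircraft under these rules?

The organic peroxide kit has self-accelerating decomposition temperature 27.3 °C, which is < 55 °C, so it is Class 4.1 (Self-Reactive).
Burn rate 4.2 mm/s meets the Class 4.2 criterion (Flammable Solid), so the match heads (bulk) are Class 4.2.
With self-accelerating decomposition temperature 15.8 °C (< 55 °C), the organic peroxide kit falls in Class 4.1.
Class 4.1 net quantity: (three 379 g packs = 1.137 kg) + 1 kg = 2.137 kg.
2.137 kg ≤ 2.5 kg (cargo aircraft limit, Class 4.1) — within limit.
Class 4.2 quantity: three 16 g packs = 48 g.
48 g is within the cargo aircraft limit of 50 g for Class 4.2.
Class 4.1 and Class 4.2 may not share an outer package.

No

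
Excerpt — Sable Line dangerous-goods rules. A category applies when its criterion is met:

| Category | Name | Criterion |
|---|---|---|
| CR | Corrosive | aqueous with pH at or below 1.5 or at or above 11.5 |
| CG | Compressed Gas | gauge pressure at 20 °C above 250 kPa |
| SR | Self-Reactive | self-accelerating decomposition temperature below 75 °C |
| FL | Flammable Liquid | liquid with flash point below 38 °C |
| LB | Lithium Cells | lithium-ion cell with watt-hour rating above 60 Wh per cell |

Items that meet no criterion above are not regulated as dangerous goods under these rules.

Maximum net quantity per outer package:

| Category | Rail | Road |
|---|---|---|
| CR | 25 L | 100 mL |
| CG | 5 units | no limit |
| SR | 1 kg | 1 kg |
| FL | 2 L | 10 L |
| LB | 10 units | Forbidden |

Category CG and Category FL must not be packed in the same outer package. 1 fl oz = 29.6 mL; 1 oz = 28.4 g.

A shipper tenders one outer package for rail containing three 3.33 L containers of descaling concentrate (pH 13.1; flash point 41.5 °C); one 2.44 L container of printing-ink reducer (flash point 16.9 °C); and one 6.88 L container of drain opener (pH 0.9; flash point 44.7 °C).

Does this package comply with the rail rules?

The descaling concentrate has pH 13.1, which is ≥ 11.5, so it is Category CR (Corrosive).
The printing-ink reducer has flash point 16.9 °C, which is < 38 °C, so it is Category FL (Flammable Liquid).
The drain opener has pH 0.9, which is ≤ 1.5, so it is Category CR (Corrosive).
Category FL quantity: 2.44 L.
That exceeds the Category FL rail limit of 2 L.
Total Category CR: (three 3.33 L containers = 9.99 L) + 6.88 L = 16.87 L.
16.87 L is within the rail limit of 25 L for Category CR.
The segregation rule (Category CG with Category FL) does not apply to Category FL with Category CR.

No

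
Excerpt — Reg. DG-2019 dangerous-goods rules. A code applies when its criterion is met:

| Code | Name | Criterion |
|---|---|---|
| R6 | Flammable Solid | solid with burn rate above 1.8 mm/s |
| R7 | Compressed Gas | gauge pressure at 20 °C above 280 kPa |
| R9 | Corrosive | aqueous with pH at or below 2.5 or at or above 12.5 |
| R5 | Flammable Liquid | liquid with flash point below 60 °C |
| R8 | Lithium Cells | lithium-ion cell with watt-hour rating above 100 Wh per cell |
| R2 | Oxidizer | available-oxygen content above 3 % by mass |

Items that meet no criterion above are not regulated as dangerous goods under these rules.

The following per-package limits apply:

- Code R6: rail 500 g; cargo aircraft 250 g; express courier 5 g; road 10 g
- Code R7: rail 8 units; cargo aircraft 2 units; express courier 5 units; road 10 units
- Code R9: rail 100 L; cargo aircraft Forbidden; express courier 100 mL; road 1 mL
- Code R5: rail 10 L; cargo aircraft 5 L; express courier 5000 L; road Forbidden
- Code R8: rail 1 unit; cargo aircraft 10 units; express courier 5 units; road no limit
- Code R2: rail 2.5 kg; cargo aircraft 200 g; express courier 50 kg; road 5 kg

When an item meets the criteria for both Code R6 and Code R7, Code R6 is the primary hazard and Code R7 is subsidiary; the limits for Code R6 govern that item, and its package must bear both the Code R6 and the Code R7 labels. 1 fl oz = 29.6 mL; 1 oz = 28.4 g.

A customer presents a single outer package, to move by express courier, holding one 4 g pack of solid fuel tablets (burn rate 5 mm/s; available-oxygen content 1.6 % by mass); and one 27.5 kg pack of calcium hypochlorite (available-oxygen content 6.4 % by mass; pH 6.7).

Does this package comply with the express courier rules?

The solid fuel tablets have burn rate 5 mm/s, which is > 1.8 mm/s, so they are Code R6 (Flammable Solid).
The calcium hypochlorite has available-oxygen content 6.4 % by mass, which is > 3 % by mass, so it is Code R2 (Oxidizer).
Code R2 quantity: 27.5 kg.
27.5 kg ≤ 50 kg (express courier limit, Code R2) — within limit.
Code R6 quantity: 4 g.
4 g ≤ 5 g (express courier limit, Code R6) — within limit.
Every hazard code is within its express courier limit and no segregation rule is violated.

Yes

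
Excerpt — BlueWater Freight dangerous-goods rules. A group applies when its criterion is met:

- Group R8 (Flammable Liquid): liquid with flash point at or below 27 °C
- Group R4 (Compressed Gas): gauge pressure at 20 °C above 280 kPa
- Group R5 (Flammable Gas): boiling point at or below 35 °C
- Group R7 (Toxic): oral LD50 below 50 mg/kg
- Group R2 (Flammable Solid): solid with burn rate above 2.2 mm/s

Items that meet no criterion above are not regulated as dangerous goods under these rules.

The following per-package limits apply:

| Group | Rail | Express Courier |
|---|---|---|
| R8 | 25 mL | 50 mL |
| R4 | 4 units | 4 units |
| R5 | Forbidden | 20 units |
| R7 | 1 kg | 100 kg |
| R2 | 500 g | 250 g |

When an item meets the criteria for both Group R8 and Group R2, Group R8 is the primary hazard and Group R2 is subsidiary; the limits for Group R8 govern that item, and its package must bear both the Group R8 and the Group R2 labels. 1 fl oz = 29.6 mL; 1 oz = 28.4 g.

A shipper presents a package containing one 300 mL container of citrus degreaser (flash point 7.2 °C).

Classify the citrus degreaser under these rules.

Citrus degreaser: flash point 7.2 °C ≤ 27 °C → Group R8 (Flammable Liquid).

Group R8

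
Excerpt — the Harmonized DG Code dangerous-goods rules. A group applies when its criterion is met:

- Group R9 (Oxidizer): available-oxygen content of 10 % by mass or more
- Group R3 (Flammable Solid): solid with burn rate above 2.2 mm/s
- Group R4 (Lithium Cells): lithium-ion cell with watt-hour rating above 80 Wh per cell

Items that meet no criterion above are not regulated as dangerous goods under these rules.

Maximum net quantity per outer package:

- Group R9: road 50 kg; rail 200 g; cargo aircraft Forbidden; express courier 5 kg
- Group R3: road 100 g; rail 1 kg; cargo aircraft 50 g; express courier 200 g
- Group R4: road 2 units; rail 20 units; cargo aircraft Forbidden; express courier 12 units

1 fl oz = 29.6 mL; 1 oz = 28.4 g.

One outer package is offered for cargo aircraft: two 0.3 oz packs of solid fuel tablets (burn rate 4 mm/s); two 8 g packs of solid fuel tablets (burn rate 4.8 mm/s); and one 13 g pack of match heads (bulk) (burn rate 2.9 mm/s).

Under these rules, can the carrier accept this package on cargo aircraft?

Yes

Solid fuel tablets: burn rate 4 mm/s > 2.2 mm/s → Group R3 (Flammable Solid).
Solid fuel tablets: burn rate 4.8 mm/s > 2.2 mm/s → Group R3 (Flammable Solid).
Burn rate 2.9 mm/s meets the Group R3 criterion (Flammable Solid), so the match heads (bulk) are Group R3.
Group R3 net quantity: (two 0.3 oz packs = 17.04 g) + (two 8 g packs = 16 g) + 13 g = 46.04 g.
That is within the Group R3 cargo aircraft limit of 50 g.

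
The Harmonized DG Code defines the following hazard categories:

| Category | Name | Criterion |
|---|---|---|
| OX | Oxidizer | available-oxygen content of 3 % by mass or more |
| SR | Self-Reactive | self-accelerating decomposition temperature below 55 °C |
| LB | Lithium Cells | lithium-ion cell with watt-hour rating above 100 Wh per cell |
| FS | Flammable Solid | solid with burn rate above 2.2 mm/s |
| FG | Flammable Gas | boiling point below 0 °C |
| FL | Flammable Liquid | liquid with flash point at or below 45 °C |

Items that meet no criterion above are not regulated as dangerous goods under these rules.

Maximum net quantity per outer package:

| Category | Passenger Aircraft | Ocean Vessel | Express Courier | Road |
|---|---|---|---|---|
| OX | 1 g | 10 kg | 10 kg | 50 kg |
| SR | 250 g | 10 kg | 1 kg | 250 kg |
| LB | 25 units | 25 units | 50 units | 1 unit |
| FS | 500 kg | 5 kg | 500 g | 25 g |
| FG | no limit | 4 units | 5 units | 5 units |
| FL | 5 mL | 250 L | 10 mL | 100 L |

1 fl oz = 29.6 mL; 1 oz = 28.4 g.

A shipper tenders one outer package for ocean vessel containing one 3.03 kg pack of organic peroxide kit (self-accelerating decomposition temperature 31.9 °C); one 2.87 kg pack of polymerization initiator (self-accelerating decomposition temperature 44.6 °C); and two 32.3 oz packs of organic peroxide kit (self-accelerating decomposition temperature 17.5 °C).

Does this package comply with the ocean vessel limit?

Yes

The organic peroxide kit has self-accelerating decomposition temperature 31.9 °C, which is < 55 °C, so it is Category SR (Self-Reactive).
Polymerization initiator: self-accelerating decomposition temperature 44.6 °C < 55 °C → Category SR (Self-Reactive).
Organic peroxide kit: self-accelerating decomposition temperature 17.5 °C < 55 °C → Category SR (Self-Reactive).
Category SR net quantity: 3.03 kg + 2.87 kg + (two 32.3 oz packs = 1834.64 g) = 7734.64 g.
That is within the Category SR ocean vessel limit of 10 kg.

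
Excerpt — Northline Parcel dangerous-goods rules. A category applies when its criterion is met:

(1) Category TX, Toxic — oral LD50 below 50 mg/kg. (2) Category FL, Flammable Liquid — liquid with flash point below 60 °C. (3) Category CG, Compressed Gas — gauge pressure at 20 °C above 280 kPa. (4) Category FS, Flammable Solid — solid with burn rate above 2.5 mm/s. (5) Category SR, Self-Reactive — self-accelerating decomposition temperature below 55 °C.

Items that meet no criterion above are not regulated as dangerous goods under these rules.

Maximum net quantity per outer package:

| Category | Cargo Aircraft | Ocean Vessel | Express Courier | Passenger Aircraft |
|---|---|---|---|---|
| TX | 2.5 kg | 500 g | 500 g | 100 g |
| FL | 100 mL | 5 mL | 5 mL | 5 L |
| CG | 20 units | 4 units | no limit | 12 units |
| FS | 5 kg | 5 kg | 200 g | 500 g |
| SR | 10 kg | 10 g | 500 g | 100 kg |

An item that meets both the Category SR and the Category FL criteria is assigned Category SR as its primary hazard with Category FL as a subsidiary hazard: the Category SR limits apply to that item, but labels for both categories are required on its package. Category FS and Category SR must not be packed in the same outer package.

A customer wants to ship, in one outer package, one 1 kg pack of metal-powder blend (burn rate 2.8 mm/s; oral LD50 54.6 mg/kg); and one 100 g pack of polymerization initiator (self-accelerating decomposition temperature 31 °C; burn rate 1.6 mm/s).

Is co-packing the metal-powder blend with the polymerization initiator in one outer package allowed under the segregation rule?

Metal-powder blend: burn rate 2.8 mm/s > 2.5 mm/s → Category FS (Flammable Solid).
Self-accelerating decomposition temperature 31 °C meets the Category SR criterion (Self-Reactive), so the polymerization initiator is Category SR.
Category FS and Category SR may not share an outer package.

No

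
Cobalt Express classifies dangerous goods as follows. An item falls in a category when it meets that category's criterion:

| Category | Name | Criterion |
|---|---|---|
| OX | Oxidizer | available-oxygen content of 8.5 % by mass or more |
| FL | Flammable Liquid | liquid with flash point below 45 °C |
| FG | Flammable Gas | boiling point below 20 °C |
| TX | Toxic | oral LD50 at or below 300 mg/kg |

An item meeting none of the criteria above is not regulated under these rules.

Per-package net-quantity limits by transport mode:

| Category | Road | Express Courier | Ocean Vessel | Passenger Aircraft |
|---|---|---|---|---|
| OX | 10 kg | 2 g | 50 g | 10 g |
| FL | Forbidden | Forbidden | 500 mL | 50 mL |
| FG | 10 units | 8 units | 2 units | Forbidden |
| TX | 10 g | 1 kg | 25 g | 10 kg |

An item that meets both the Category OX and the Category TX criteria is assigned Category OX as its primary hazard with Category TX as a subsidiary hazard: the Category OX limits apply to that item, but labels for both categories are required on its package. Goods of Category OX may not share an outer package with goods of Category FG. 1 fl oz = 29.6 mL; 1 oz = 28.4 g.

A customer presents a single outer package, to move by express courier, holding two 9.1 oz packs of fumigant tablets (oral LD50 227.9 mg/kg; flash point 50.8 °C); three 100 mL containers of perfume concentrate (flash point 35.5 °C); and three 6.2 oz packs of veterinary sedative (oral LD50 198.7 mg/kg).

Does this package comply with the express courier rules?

No

Fumigant tablets: oral LD50 227.9 mg/kg ≤ 300 mg/kg → Category TX (Toxic).
With flash point 35.5 °C (< 45 °C), the perfume concentrate falls in Category FL.
The veterinary sedative has oral LD50 198.7 mg/kg, which is ≤ 300 mg/kg, so it is Category TX (Toxic).
Category TX net quantity: (two 9.1 oz packs = 516.88 g) + (three 6.2 oz packs = 528.24 g) = 1045.12 g.
1045.12 g > 1 kg (express courier limit, Category TX) — over the limit.
Category FL quantity: three 100 mL containers = 300 mL.
By express courier, Category FL is Forbidden regardless of quantity.
The segregation rule (Category OX with Category FG) does not apply to Category TX with Category FL.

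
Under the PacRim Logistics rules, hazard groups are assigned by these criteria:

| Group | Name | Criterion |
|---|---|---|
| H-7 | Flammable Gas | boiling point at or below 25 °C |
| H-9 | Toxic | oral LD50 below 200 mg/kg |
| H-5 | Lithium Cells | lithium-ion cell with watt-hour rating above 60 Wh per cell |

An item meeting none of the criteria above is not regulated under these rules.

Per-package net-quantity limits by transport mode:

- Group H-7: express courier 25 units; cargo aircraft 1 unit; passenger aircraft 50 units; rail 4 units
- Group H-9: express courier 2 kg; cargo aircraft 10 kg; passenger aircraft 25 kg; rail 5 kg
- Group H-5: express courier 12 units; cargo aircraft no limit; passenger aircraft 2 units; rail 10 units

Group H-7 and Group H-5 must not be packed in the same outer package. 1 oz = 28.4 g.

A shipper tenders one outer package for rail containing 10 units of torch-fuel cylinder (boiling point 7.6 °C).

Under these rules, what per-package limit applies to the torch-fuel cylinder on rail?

4 units

With boiling point 7.6 °C (≤ 25 °C), the torch-fuel cylinder falls in Group H-7.
The rail limit for Group H-7 is 4 units.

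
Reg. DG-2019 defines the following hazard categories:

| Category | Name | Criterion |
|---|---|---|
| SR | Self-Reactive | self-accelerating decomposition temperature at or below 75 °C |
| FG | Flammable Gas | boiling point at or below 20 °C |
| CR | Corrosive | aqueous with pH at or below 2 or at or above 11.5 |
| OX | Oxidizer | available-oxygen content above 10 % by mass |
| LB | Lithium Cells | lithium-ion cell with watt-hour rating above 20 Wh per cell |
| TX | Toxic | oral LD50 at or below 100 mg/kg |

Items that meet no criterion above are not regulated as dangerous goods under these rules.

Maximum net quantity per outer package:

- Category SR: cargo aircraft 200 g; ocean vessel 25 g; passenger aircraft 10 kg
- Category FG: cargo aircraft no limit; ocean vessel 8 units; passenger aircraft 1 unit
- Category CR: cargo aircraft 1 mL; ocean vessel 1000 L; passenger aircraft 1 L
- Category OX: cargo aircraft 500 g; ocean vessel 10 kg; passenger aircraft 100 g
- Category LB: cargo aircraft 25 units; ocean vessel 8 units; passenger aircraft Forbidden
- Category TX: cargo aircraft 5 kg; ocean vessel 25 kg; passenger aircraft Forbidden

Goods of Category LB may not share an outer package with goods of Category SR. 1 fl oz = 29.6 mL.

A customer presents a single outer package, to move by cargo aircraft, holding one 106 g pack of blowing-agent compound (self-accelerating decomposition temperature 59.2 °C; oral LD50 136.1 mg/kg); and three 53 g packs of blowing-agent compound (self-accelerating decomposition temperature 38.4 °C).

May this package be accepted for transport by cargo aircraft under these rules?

No

Blowing-agent compound: self-accelerating decomposition temperature 59.2 °C ≤ 75 °C → Category SR (Self-Reactive).
With self-accelerating decomposition temperature 38.4 °C (≤ 75 °C), the blowing-agent compound falls in Category SR.
Category SR net quantity: 106 g + (three 53 g packs = 159 g) = 265 g.
265 g > 200 g (cargo aircraft limit, Category SR) — over the limit.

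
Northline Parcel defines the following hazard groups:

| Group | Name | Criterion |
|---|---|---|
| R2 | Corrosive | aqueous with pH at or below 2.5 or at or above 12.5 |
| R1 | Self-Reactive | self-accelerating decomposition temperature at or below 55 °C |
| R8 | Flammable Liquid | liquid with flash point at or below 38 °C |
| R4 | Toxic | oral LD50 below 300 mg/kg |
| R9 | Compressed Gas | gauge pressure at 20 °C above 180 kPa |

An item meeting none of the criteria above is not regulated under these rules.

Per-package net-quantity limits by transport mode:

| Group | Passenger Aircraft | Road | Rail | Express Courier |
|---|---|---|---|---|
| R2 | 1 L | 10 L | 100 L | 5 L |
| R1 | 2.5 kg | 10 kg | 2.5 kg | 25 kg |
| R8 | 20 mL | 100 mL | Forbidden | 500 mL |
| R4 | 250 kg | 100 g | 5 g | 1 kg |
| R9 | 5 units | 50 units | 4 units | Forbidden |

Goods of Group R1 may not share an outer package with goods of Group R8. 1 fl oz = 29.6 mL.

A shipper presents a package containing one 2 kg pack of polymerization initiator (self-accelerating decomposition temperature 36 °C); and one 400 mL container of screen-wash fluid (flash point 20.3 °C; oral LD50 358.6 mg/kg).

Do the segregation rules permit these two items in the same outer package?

The polymerization initiator has self-accelerating decomposition temperature 36 °C, which is ≤ 55 °C, so it is Group R1 (Self-Reactive).
Flash point 20.3 °C meets the Group R8 criterion (Flammable Liquid), so the screen-wash fluid is Group R8.
Group R1 and Group R8 may not share an outer package.

No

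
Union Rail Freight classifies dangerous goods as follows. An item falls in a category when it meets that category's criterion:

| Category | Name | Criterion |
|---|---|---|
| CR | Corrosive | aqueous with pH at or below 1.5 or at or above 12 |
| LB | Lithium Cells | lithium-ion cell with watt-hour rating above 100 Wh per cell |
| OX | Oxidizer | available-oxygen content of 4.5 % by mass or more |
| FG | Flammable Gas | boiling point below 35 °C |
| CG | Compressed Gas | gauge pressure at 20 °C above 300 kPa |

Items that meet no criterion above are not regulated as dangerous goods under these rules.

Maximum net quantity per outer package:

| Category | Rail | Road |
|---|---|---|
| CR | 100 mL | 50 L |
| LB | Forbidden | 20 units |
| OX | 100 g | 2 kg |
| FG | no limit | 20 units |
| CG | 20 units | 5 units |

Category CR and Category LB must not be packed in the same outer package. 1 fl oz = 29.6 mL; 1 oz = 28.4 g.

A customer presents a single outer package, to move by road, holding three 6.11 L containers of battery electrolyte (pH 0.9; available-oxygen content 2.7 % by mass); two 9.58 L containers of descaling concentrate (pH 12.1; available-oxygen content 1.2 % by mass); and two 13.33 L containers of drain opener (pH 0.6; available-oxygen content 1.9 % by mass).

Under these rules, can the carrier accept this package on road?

pH 0.9 meets the Category CR criterion (Corrosive), so the battery electrolyte is Category CR.
pH 12.1 meets the Category CR criterion (Corrosive), so the descaling concentrate is Category CR.
pH 0.6 meets the Category CR criterion (Corrosive), so the drain opener is Category CR.
Category CR net quantity: (three 6.11 L containers = 18.33 L) + (two 9.58 L containers = 19.16 L) + (two 13.33 L containers = 26.66 L) = 64.15 L.
That exceeds the Category CR road limit of 50 L.

No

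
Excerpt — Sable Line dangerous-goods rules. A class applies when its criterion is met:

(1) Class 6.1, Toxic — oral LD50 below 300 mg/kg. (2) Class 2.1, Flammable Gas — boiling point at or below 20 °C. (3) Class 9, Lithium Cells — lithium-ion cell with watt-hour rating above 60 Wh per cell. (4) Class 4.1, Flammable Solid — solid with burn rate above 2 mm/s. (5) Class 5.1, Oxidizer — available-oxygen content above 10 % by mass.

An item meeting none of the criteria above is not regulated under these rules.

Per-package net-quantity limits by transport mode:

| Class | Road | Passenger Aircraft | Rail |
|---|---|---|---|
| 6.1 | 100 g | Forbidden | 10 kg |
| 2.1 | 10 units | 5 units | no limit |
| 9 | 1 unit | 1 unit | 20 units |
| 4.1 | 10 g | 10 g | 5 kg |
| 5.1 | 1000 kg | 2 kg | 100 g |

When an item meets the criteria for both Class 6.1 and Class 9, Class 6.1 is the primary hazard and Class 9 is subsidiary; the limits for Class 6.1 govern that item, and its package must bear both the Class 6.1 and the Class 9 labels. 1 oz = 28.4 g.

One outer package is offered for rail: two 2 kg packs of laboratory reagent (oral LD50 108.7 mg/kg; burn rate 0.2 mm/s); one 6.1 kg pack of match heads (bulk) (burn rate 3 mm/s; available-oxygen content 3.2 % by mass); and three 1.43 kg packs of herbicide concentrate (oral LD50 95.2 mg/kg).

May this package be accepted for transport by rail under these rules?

Oral LD50 108.7 mg/kg meets the Class 6.1 criterion (Toxic), so the laboratory reagent is Class 6.1.
Burn rate 3 mm/s meets the Class 4.1 criterion (Flammable Solid), so the match heads (bulk) are Class 4.1.
With oral LD50 95.2 mg/kg (< 300 mg/kg), the herbicide concentrate falls in Class 6.1.
Class 6.1 net quantity: (two 2 kg packs = 4 kg) + (three 1.43 kg packs = 4.29 kg) = 8.29 kg.
8.29 kg is within the rail limit of 10 kg for Class 6.1.
Class 4.1 quantity: 6.1 kg.
6.1 kg exceeds the rail limit of 5 kg for Class 4.1.

No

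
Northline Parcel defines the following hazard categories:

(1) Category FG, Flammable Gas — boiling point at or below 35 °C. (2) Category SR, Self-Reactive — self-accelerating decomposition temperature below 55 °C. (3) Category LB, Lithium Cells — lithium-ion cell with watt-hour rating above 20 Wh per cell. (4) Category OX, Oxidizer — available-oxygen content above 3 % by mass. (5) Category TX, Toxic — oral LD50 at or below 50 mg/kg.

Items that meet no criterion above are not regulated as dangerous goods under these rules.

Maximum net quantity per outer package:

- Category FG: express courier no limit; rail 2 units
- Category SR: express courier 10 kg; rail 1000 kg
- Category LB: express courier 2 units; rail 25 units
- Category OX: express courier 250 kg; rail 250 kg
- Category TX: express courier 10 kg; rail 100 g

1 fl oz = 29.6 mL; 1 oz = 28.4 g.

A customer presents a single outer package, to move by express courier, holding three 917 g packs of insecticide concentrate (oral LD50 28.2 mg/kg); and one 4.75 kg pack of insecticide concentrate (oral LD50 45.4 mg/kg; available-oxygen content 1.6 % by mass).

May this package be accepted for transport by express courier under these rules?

Oral LD50 28.2 mg/kg meets the Category TX criterion (Toxic), so the insecticide concentrate is Category TX.
Oral LD50 45.4 mg/kg meets the Category TX criterion (Toxic), so the insecticide concentrate is Category TX.
Category TX net quantity: (three 917 g packs = 2.751 kg) + 4.75 kg = 7.501 kg.
7.501 kg ≤ 10 kg (express courier limit, Category TX) — within limit.

Yes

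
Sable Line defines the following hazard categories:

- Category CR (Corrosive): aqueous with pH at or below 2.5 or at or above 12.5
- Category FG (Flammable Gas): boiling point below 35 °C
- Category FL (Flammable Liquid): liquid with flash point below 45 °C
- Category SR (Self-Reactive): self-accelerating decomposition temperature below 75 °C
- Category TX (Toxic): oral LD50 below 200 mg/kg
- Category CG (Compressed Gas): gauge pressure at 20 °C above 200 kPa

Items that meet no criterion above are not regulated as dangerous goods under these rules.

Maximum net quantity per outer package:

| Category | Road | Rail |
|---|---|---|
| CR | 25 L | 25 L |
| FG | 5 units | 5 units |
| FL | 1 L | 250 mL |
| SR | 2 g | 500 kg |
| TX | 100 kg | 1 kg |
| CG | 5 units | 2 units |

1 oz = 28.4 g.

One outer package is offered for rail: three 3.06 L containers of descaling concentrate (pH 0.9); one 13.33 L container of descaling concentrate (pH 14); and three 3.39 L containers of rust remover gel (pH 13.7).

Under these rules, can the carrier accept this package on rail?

No

Descaling concentrate: pH 0.9 ≤ 2.5 → Category CR (Corrosive).
The descaling concentrate has pH 14, which is ≥ 12.5, so it is Category CR (Corrosive).
The rust remover gel has pH 13.7, which is ≥ 12.5, so it is Category CR (Corrosive).
Total Category CR: (three 3.06 L containers = 9.18 L) + 13.33 L + (three 3.39 L containers = 10.17 L) = 32.68 L.
That exceeds the Category CR rail limit of 25 L.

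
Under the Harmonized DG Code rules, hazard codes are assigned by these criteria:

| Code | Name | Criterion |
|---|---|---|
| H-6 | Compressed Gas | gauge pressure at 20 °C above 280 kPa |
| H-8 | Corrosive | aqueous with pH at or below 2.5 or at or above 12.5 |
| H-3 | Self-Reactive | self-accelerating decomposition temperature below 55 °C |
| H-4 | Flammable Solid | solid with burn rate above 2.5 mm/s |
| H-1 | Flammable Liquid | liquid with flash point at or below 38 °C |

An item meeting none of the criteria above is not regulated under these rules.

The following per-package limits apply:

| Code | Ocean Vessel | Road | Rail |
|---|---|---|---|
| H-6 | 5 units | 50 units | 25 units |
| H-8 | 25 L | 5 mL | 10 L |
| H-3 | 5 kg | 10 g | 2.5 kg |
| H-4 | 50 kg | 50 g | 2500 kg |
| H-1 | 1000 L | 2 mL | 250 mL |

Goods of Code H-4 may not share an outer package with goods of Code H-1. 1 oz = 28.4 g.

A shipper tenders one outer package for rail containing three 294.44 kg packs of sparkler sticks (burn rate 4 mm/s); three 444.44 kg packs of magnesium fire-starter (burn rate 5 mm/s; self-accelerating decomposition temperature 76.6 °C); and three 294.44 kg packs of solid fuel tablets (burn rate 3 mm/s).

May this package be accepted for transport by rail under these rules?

No

Sparkler sticks: burn rate 4 mm/s > 2.5 mm/s → Code H-4 (Flammable Solid).
With burn rate 5 mm/s (> 2.5 mm/s), the magnesium fire-starter falls in Code H-4.
With burn rate 3 mm/s (> 2.5 mm/s), the solid fuel tablets fall in Code H-4.
Total Code H-4: (three 294.44 kg packs = 883.32 kg) + (three 444.44 kg packs = 1333.32 kg) + (three 294.44 kg packs = 883.32 kg) = 3099.96 kg.
3099.96 kg > 2500 kg (rail limit, Code H-4) — over the limit.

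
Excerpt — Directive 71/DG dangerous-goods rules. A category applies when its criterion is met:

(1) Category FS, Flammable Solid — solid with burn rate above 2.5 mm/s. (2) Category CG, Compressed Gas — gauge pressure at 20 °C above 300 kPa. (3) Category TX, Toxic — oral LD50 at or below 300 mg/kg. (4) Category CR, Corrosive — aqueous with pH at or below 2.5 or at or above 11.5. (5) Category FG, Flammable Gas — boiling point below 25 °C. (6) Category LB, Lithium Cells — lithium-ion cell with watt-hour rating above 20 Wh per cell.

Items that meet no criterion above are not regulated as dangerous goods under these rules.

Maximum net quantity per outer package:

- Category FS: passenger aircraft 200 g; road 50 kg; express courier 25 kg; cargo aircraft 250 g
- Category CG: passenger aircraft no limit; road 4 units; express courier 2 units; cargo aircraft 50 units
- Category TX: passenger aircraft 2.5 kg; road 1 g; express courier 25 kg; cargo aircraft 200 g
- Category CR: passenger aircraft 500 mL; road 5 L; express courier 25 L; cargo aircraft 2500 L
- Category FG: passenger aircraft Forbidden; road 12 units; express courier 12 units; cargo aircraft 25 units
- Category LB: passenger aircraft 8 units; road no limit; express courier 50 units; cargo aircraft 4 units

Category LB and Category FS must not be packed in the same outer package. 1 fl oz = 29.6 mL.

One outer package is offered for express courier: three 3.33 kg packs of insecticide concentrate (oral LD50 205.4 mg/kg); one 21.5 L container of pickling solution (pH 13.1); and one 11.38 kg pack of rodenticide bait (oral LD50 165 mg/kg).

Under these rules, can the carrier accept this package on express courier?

With oral LD50 205.4 mg/kg (≤ 300 mg/kg), the insecticide concentrate falls in Category TX.
The pickling solution has pH 13.1, which is ≥ 11.5, so it is Category CR (Corrosive).
With oral LD50 165 mg/kg (≤ 300 mg/kg), the rodenticide bait falls in Category TX.
Total Category TX: (three 3.33 kg packs = 9.99 kg) + 11.38 kg = 21.37 kg.
21.37 kg is within the express courier limit of 25 kg for Category TX.
Category CR quantity: 21.5 L.
21.5 L ≤ 25 L (express courier limit, Category CR) — within limit.
The segregation rule (Category LB with Category FS) does not apply to Category TX with Category CR.
Every hazard category is within its express courier limit and no segregation rule is violated.

Yes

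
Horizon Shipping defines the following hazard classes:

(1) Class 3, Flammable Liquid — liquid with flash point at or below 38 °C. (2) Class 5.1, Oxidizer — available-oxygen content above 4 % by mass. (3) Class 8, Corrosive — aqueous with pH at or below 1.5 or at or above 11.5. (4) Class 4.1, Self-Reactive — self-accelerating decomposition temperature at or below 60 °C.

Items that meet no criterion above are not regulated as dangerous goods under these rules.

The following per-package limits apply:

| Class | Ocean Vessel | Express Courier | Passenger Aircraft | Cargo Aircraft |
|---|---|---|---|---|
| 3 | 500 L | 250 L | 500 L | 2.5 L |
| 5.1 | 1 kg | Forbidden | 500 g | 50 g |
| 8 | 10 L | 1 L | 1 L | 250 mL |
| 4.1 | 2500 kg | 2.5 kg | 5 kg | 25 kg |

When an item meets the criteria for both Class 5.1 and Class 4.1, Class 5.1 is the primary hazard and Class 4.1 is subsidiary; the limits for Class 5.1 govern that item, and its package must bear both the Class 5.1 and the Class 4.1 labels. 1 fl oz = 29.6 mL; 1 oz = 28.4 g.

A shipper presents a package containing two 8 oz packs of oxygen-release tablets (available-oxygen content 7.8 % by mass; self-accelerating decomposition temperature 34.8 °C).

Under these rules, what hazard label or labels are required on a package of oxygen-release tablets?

The oxygen-release tablets have available-oxygen content 7.8 % by mass, which is > 4 % by mass, so they are Class 5.1 (Oxidizer).
Oxygen-release tablets: self-accelerating decomposition temperature 34.8 °C ≤ 60 °C → Class 4.1 (Self-Reactive).
By the precedence rule Class 5.1 is primary and Class 4.1 is subsidiary, and that rule requires both labels on the package.

Class 4.1 and 5.1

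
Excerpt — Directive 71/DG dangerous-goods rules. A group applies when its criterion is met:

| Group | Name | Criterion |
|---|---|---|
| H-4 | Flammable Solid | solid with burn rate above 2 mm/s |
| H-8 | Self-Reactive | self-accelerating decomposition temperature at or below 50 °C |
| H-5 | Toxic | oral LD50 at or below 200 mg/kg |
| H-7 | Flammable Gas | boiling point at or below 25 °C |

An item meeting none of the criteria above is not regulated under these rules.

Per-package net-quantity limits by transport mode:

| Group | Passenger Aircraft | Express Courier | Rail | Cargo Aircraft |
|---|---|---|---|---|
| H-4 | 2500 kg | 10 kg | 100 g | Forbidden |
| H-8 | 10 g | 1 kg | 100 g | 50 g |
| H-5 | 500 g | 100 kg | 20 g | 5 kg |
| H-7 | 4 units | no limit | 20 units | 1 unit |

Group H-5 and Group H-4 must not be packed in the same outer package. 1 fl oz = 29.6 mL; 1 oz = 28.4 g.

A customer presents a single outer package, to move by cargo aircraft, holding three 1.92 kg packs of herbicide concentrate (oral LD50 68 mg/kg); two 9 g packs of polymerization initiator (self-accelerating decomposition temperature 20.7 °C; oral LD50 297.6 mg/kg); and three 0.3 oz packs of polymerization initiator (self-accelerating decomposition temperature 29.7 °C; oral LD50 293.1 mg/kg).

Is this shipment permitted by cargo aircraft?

Herbicide concentrate: oral LD50 68 mg/kg ≤ 200 mg/kg → Group H-5 (Toxic).
Self-accelerating decomposition temperature 20.7 °C meets the Group H-8 criterion (Self-Reactive), so the polymerization initiator is Group H-8.
With self-accelerating decomposition temperature 29.7 °C (≤ 50 °C), the polymerization initiator falls in Group H-8.
Group H-5 quantity: three 1.92 kg packs = 5.76 kg.
5.76 kg > 5 kg (cargo aircraft limit, Group H-5) — over the limit.
Group H-8 net quantity: (two 9 g packs = 18 g) + (three 0.3 oz packs = 25.56 g) = 43.56 g.
43.56 g ≤ 50 g (cargo aircraft limit, Group H-8) — within limit.
The segregation rule (Group H-5 with Group H-4) does not apply to Group H-5 with Group H-8.

No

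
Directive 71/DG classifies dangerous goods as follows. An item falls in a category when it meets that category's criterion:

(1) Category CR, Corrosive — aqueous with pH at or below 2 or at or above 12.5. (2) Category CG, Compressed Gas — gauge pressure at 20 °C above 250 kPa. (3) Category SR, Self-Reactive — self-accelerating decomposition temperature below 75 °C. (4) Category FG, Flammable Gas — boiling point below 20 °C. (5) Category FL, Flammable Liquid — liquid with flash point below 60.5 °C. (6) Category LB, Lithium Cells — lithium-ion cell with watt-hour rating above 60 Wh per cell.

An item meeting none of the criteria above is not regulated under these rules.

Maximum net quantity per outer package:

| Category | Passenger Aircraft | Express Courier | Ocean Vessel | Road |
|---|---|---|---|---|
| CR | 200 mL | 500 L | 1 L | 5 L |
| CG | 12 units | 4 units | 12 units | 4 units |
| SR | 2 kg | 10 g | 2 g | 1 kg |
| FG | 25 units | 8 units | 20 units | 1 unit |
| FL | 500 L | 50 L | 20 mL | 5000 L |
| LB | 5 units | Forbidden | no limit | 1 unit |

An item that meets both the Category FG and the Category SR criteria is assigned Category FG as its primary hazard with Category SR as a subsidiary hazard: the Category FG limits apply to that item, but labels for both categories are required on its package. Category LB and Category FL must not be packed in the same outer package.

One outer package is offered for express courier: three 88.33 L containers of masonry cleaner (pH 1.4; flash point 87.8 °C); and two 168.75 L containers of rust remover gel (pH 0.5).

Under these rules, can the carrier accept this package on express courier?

No

pH 1.4 meets the Category CR criterion (Corrosive), so the masonry cleaner is Category CR.
Rust remover gel: pH 0.5 ≤ 2 → Category CR (Corrosive).
Category CR net quantity: (three 88.33 L containers = 264.99 L) + (two 168.75 L containers = 337.5 L) = 602.49 L.
602.49 L > 500 L (express courier limit, Category CR) — over the limit.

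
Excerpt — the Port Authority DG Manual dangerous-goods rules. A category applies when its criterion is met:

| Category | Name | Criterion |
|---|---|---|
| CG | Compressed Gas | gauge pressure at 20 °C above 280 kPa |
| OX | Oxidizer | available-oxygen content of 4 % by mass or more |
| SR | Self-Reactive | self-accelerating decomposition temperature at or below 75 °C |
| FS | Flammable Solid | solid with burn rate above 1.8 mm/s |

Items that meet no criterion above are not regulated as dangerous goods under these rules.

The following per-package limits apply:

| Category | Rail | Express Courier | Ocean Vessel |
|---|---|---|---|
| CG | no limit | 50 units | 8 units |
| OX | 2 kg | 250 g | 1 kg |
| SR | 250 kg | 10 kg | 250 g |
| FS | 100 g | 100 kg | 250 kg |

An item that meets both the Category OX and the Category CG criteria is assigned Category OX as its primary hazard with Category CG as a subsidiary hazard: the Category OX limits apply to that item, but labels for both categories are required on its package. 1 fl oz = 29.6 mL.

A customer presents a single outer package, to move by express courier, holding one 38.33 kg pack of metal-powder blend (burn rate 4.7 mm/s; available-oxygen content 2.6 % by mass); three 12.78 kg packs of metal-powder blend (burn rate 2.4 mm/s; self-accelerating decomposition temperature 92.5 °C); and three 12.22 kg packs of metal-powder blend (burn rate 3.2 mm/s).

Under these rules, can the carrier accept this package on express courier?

Burn rate 4.7 mm/s meets the Category FS criterion (Flammable Solid), so the metal-powder blend is Category FS.
Metal-powder blend: burn rate 2.4 mm/s > 1.8 mm/s → Category FS (Flammable Solid).
Metal-powder blend: burn rate 3.2 mm/s > 1.8 mm/s → Category FS (Flammable Solid).
Total Category FS: 38.33 kg + (three 12.78 kg packs = 38.34 kg) + (three 12.22 kg packs = 36.66 kg) = 113.33 kg.
That exceeds the Category FS express courier limit of 100 kg.

No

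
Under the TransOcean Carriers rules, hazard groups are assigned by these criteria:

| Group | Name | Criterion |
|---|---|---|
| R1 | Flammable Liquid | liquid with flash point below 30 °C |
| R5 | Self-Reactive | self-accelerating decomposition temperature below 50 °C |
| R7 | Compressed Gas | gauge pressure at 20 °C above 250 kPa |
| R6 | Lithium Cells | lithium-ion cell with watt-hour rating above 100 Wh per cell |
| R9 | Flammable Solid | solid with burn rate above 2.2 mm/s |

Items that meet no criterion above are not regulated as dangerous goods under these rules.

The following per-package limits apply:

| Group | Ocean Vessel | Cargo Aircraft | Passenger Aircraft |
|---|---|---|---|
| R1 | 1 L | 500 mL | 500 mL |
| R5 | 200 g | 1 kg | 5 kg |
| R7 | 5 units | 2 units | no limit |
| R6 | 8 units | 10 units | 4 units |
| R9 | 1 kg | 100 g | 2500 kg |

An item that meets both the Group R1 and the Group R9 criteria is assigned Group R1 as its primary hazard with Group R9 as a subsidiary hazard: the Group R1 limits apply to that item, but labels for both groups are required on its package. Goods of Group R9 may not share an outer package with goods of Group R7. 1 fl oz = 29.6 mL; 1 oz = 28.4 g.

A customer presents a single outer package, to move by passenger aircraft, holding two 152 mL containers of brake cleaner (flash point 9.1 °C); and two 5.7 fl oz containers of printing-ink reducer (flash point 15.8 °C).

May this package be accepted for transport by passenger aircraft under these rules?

No

Brake cleaner: flash point 9.1 °C < 30 °C → Group R1 (Flammable Liquid).
The printing-ink reducer has flash point 15.8 °C, which is < 30 °C, so it is Group R1 (Flammable Liquid).
Group R1 net quantity: (two 152 mL containers = 304 mL) + (two 5.7 fl oz containers = 337.44 mL) = 641.44 mL.
That exceeds the Group R1 passenger aircraft limit of 500 mL.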